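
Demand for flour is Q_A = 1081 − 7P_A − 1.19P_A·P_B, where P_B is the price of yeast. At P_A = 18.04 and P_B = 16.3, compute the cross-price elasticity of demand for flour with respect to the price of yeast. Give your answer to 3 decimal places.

At P_A = 18.04 and P_B = 16.3: Q_A = 604.798.
∂Q_A/∂P_B = -1.19P_A = -1.19(18.04) = -21.4676.
ε = (∂Q_A/∂P_B)(P_B/Q_A) = -21.4676 × (16.3/604.798) ≈ -0.579.
ε < 0: complements.

-0.579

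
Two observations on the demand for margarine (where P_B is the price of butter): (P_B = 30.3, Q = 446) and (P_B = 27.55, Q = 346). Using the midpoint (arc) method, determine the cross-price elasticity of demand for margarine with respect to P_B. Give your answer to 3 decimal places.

2.656

ΔQ_A = 346 − 446 = -100; ΔP_B = 27.55 − 30.3 = -2.75.
Midpoints: Q̄_A = 396.0, P̄_B = 28.93.
ε = (ΔQ_A/Q̄_A)/(ΔP_B/P̄_B) = (-100/396.0)/(-2.75/28.93) ≈ 2.656.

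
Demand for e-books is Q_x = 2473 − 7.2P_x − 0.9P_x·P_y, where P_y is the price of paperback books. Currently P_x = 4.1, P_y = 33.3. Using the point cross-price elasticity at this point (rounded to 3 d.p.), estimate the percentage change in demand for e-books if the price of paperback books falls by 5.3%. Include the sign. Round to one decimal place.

At P_x = 4.1, P_y = 33.3: Q_x = 2320.603.
∂Q_x/∂P_y = -0.9P_x = -3.6900.
ε = (∂Q_x/∂P_y)(P_y/Q_x) = -3.6900 × 33.3/2320.603 ≈ -0.053.
%ΔQ_x ≈ ε × %ΔP_y = -0.053 × (-5.3%) = 0.3%.

0.3%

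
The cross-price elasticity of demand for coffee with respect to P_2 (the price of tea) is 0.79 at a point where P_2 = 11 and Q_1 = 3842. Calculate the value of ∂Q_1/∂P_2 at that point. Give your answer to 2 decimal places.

ε = (∂Q_1/∂P_2)·(P_2/Q_1) ⇒ ∂Q_1/∂P_2 = ε·Q_1/P_2 = 0.79 × 3842/11 ≈ 275.93.

275.93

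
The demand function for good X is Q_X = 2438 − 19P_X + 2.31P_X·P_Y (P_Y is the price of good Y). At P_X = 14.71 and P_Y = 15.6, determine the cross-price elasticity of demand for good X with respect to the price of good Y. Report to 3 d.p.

0.197

At P_X = 14.71 and P_Y = 15.6: Q_X = 2688.600.
∂Q_X/∂P_Y = 2.31P_X = 2.31(14.71) = 33.9801.
ε = (∂Q_X/∂P_Y)(P_Y/Q_X) = 33.9801 × (15.6/2688.600) ≈ 0.197.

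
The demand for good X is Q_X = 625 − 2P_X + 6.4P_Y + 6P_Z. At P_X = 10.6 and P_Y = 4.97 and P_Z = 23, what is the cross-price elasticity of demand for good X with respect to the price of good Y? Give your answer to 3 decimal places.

At P_X = 10.6 and P_Y = 4.97 and P_Z = 23: Q_X = 773.608.
∂Q_X/∂P_Y = 6.4.
ε = (∂Q_X/∂P_Y)(P_Y/Q_X) = 6.4 × (4.97/773.608) ≈ 0.041.
Since ε > 0, good X and good Y are substitutes.

0.041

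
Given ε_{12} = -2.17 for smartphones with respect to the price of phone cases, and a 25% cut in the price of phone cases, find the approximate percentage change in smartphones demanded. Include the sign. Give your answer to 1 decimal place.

54.3%

%ΔQ ≈ ε × %ΔP of phone cases = -2.17 × (-25%) = 54.3%.
Demand for smartphones rises by about 54.3%.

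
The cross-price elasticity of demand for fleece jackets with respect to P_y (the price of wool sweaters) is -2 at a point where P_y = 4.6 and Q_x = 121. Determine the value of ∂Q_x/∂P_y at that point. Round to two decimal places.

ε = (∂Q_x/∂P_y)·(P_y/Q_x) ⇒ ∂Q_x/∂P_y = ε·Q_x/P_y = -2 × 121/4.6 ≈ -52.61.

-52.61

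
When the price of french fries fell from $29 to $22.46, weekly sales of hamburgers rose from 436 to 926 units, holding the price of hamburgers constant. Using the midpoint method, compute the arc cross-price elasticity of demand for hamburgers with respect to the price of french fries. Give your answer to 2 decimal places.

ΔQ_A = 926 − 436 = 490; ΔP_B = 22.46 − 29 = -6.54.
Midpoints: Q̄_A = 681.0, P̄_B = 25.73.
ε = (ΔQ_A/Q̄_A)/(ΔP_B/P̄_B) = (490/681.0)/(-6.54/25.73) ≈ -2.83.

-2.83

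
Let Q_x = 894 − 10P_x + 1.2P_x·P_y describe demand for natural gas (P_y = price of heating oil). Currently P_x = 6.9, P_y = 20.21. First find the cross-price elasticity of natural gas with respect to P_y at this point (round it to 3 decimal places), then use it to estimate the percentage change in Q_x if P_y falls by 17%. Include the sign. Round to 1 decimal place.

-2.9%

At P_x = 6.9, P_y = 20.21: Q_x = 992.339.
∂Q_x/∂P_y = 1.2P_x = 8.2800.
ε = (∂Q_x/∂P_y)(P_y/Q_x) = 8.2800 × 20.21/992.339 ≈ 0.169.
%ΔQ_x ≈ ε × %ΔP_y = 0.169 × (-17%) = -2.9%.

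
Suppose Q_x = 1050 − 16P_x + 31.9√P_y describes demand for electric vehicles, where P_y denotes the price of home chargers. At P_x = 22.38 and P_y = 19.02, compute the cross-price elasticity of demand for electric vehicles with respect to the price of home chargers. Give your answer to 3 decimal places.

At P_x = 22.38 and P_y = 19.02: Q_x = 831.042.
∂Q_x/∂P_y = 31.9/(2√P_y) = 31.9/(2√19.02) = 3.6573.
ε = (∂Q_x/∂P_y)(P_y/Q_x) = 3.6573 × (19.02/831.042) ≈ 0.084.
ε > 0: substitutes.

0.084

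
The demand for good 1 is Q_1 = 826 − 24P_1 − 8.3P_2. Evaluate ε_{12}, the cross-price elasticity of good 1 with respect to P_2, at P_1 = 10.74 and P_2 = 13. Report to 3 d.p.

At P_1 = 10.74 and P_2 = 13: Q_1 = 460.34.
∂Q_1/∂P_2 = -8.3.
ε = (∂Q_1/∂P_2)(P_2/Q_1) = -8.3 × (13/460.34) ≈ -0.234.
Since ε < 0, good 1 and good 2 are complements.

-0.234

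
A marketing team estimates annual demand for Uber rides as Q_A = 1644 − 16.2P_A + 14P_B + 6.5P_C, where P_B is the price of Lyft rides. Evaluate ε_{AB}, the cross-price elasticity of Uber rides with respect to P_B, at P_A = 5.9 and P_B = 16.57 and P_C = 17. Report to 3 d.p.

0.123

At P_A = 5.9 and P_B = 16.57 and P_C = 17: Q_A = 1890.9.
∂Q_A/∂P_B = 14.
ε = (∂Q_A/∂P_B)(P_B/Q_A) = 14 × (16.57/1890.9) ≈ 0.123.
Since ε > 0, Uber rides and Lyft rides are substitutes.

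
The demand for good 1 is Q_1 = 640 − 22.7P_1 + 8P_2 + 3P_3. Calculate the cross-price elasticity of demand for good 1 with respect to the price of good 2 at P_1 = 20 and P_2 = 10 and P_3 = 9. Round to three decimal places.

0.273

At P_1 = 20 and P_2 = 10 and P_3 = 9: Q_1 = 293.
∂Q_1/∂P_2 = 8.
ε = (∂Q_1/∂P_2)(P_2/Q_1) = 8 × (10/293) ≈ 0.273.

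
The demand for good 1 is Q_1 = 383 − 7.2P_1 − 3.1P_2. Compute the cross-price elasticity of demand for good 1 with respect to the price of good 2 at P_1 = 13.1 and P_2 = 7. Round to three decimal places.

At P_1 = 13.1 and P_2 = 7: Q_1 = 266.98.
∂Q_1/∂P_2 = -3.1.
ε = (∂Q_1/∂P_2)(P_2/Q_1) = -3.1 × (7/266.98) ≈ -0.081.

-0.081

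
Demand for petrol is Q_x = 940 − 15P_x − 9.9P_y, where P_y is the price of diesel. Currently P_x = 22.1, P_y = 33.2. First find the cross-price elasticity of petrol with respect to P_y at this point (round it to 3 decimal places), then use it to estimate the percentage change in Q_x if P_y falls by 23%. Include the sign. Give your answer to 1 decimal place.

27.0%

At P_x = 22.1, P_y = 33.2: Q_x = 279.82.
∂Q_x/∂P_y = -9.9.
ε = (∂Q_x/∂P_y)(P_y/Q_x) = -9.9000 × 33.2/279.82 ≈ -1.175.
%ΔQ_x ≈ ε × %ΔP_y = -1.175 × (-23%) = 27.0%.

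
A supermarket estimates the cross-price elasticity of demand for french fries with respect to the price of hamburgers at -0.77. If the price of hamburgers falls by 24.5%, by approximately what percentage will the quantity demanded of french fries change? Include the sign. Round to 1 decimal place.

18.9%

%ΔQ ≈ ε × %ΔP of hamburgers = -0.77 × (-24.5%) = 18.9%.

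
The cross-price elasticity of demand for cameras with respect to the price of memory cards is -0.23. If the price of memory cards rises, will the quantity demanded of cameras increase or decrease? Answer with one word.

ε < 0 and the price of memory cards rises, so the quantity of cameras moves in the opposite direction: it decreases.

decrease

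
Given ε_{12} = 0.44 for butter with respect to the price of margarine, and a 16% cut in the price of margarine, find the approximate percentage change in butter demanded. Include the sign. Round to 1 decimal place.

%ΔQ ≈ ε × %ΔP of margarine = 0.44 × (-16%) = -7.0%.

-7.0%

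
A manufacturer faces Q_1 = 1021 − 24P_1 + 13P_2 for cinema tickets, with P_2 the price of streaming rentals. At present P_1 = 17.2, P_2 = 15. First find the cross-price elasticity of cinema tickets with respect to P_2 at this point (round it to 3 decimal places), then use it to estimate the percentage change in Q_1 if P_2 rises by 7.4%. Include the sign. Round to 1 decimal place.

1.8%

At P_1 = 17.2, P_2 = 15: Q_1 = 803.2.
∂Q_1/∂P_2 = 13.
ε = (∂Q_1/∂P_2)(P_2/Q_1) = 13.0000 × 15/803.2 ≈ 0.243.
%ΔQ_1 ≈ ε × %ΔP_2 = 0.243 × (7.4%) = 1.8%.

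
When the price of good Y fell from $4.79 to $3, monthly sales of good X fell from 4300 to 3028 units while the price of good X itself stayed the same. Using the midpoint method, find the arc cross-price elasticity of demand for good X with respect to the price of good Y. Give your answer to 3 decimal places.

ΔQ_X = 3028 − 4300 = -1272; ΔP_Y = 3 − 4.79 = -1.79.
Midpoints: Q̄_X = 3664.0, P̄_Y = 3.90.
ε = (ΔQ_X/Q̄_X)/(ΔP_Y/P̄_Y) = (-1272/3664.0)/(-1.79/3.90) ≈ 0.755.
ε > 0: good X and good Y are substitutes.

0.755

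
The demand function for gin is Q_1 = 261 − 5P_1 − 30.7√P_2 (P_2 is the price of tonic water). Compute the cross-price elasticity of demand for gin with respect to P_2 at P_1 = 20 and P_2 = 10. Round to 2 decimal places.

At P_1 = 20 and P_2 = 10: Q_1 = 63.918.
∂Q_1/∂P_2 = -30.7/(2√P_2) = -30.7/(2√10) = -4.8541.
ε = (∂Q_1/∂P_2)(P_2/Q_1) = -4.8541 × (10/63.918) ≈ -0.76.
ε < 0: complements.

-0.76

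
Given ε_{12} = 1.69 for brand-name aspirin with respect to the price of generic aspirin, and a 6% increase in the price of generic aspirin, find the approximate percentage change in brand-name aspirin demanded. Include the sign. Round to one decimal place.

%ΔQ ≈ ε × %ΔP of generic aspirin = 1.69 × (6%) = 10.1%.

10.1%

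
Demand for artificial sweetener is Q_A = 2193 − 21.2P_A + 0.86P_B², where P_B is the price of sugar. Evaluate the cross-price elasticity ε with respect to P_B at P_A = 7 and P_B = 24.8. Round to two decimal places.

At P_A = 7 and P_B = 24.8: Q_A = 2573.534.
∂Q_A/∂P_B = 1.72P_B = 1.72(24.8) = 42.6560.
ε = (∂Q_A/∂P_B)(P_B/Q_A) = 42.6560 × (24.8/2573.534) ≈ 0.41.

0.41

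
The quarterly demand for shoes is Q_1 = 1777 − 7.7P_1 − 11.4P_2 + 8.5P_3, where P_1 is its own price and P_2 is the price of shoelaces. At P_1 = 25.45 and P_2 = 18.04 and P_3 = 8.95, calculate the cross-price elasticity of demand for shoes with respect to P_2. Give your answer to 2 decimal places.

-0.14

At P_1 = 25.45 and P_2 = 18.04 and P_3 = 8.95: Q_1 = 1451.454.
∂Q_1/∂P_2 = -11.4.
ε = (∂Q_1/∂P_2)(P_2/Q_1) = -11.4 × (18.04/1451.454) ≈ -0.14.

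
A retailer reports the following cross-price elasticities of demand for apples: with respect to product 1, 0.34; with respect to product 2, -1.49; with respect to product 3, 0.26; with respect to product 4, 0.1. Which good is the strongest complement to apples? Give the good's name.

Complements have ε < 0. The most negative value is -1.49 (product 2).

product 2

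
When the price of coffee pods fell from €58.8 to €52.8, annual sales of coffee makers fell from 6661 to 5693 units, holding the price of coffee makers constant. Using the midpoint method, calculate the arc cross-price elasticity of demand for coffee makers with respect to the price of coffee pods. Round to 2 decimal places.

ΔQ_A = 5693 − 6661 = -968; ΔP_B = 52.8 − 58.8 = -6.
Midpoints: Q̄_A = 6177.0, P̄_B = 55.80.
ε = (ΔQ_A/Q̄_A)/(ΔP_B/P̄_B) = (-968/6177.0)/(-6/55.80) ≈ 1.46.

1.46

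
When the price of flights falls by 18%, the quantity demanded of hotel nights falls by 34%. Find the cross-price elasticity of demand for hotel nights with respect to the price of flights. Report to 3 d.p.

1.889

ε = (%ΔQ of hotel nights) / (%ΔP of flights) = (-34%) / (-18%) ≈ 1.889.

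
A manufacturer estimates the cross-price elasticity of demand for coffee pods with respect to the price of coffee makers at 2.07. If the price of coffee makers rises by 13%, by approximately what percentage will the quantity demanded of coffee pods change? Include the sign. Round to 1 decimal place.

26.9%

%ΔQ ≈ ε × %ΔP of coffee makers = 2.07 × (13%) = 26.9%.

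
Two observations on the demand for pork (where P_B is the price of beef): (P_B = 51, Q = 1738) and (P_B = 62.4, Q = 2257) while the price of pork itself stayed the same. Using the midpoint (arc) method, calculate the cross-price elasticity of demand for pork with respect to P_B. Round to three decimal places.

1.292

ΔQ_A = 2257 − 1738 = 519; ΔP_B = 62.4 − 51 = 11.4.
Midpoints: Q̄_A = 1997.5, P̄_B = 56.70.
ε = (ΔQ_A/Q̄_A)/(ΔP_B/P̄_B) = (519/1997.5)/(11.4/56.70) ≈ 1.292.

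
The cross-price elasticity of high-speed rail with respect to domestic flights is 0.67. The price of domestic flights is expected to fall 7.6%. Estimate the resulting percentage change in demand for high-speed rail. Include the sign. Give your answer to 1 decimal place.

%ΔQ ≈ ε × %ΔP of domestic flights = 0.67 × (-7.6%) = -5.1%.
Demand for high-speed rail falls by about 5.1%.

-5.1%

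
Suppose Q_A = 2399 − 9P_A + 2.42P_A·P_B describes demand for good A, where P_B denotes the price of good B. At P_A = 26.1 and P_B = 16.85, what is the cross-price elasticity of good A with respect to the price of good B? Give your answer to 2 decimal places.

At P_A = 26.1 and P_B = 16.85: Q_A = 3228.380.
∂Q_A/∂P_B = 2.42P_A = 2.42(26.1) = 63.1620.
ε = (∂Q_A/∂P_B)(P_B/Q_A) = 63.1620 × (16.85/3228.380) ≈ 0.33.

0.33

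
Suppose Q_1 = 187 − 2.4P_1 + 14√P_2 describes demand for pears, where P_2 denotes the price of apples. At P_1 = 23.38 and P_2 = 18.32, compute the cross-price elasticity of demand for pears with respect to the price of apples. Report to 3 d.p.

At P_1 = 23.38 and P_2 = 18.32: Q_1 = 190.811.
∂Q_1/∂P_2 = 14/(2√P_2) = 14/(2√18.32) = 1.6354.
ε = (∂Q_1/∂P_2)(P_2/Q_1) = 1.6354 × (18.32/190.811) ≈ 0.157.

0.157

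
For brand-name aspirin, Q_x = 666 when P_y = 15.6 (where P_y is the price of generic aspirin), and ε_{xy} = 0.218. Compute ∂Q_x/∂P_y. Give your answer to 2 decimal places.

9.31

ε = (∂Q_x/∂P_y)·(P_y/Q_x) ⇒ ∂Q_x/∂P_y = ε·Q_x/P_y = 0.218 × 666/15.6 ≈ 9.31.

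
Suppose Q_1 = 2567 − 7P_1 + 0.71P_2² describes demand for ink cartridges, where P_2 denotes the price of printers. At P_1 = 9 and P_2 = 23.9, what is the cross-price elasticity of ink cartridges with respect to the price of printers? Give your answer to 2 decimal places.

0.28

At P_1 = 9 and P_2 = 23.9: Q_1 = 2909.559.
∂Q_1/∂P_2 = 1.42P_2 = 1.42(23.9) = 33.9380.
ε = (∂Q_1/∂P_2)(P_2/Q_1) = 33.9380 × (23.9/2909.559) ≈ 0.28.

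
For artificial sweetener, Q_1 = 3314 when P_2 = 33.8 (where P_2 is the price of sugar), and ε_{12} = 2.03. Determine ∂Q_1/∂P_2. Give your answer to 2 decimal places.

ε = (∂Q_1/∂P_2)·(P_2/Q_1) ⇒ ∂Q_1/∂P_2 = ε·Q_1/P_2 = 2.03 × 3314/33.8 ≈ 199.04.

199.04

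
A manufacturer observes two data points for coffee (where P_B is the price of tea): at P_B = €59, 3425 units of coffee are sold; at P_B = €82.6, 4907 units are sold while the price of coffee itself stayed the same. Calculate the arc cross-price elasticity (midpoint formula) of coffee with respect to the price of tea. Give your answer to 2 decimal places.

ΔQ_A = 4907 − 3425 = 1482; ΔP_B = 82.6 − 59 = 23.6.
Midpoints: Q̄_A = 4166.0, P̄_B = 70.80.
ε = (ΔQ_A/Q̄_A)/(ΔP_B/P̄_B) = (1482/4166.0)/(23.6/70.80) ≈ 1.07.
ε > 0: coffee and tea are substitutes.

1.07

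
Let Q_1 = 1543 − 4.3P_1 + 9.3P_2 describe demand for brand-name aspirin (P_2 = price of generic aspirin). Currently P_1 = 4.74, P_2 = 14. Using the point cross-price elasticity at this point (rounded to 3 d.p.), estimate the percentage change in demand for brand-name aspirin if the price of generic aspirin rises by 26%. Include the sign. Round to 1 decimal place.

2.1%

At P_1 = 4.74, P_2 = 14: Q_1 = 1652.818.
∂Q_1/∂P_2 = 9.3.
ε = (∂Q_1/∂P_2)(P_2/Q_1) = 9.3000 × 14/1652.818 ≈ 0.079.
%ΔQ_1 ≈ ε × %ΔP_2 = 0.079 × (26%) = 2.1%.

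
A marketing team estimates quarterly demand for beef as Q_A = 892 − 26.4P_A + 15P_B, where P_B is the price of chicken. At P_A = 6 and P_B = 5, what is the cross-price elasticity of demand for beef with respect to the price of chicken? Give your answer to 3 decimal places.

At P_A = 6 and P_B = 5: Q_A = 808.6.
∂Q_A/∂P_B = 15.
ε = (∂Q_A/∂P_B)(P_B/Q_A) = 15 × (5/808.6) ≈ 0.093.
Since ε > 0, beef and chicken are substitutes.

0.093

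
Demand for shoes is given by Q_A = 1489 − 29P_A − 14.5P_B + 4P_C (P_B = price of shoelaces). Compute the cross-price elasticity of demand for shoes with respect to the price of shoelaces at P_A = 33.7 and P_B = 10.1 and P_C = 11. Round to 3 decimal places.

-0.358

At P_A = 33.7 and P_B = 10.1 and P_C = 11: Q_A = 409.25.
∂Q_A/∂P_B = -14.5.
ε = (∂Q_A/∂P_B)(P_B/Q_A) = -14.5 × (10.1/409.25) ≈ -0.358.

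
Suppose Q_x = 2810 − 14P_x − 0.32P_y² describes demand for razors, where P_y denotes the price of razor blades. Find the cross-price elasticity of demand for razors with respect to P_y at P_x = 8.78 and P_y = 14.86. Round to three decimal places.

-0.054

At P_x = 8.78 and P_y = 14.86: Q_x = 2616.418.
∂Q_x/∂P_y = -0.64P_y = -0.64(14.86) = -9.5104.
ε = (∂Q_x/∂P_y)(P_y/Q_x) = -9.5104 × (14.86/2616.418) ≈ -0.054.
ε < 0: complements.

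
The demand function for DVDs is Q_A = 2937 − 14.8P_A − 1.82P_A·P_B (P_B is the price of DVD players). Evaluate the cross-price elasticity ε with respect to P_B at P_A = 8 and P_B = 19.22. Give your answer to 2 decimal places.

-0.11

At P_A = 8 and P_B = 19.22: Q_A = 2538.757.
∂Q_A/∂P_B = -1.82P_A = -1.82(8) = -14.5600.
ε = (∂Q_A/∂P_B)(P_B/Q_A) = -14.5600 × (19.22/2538.757) ≈ -0.11.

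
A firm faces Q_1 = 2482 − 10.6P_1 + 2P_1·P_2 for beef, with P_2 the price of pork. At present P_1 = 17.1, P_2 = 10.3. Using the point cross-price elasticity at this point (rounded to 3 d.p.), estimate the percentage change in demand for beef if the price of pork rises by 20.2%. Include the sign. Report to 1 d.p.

At P_1 = 17.1, P_2 = 10.3: Q_1 = 2653.
∂Q_1/∂P_2 = 2P_1 = 34.2000.
ε = (∂Q_1/∂P_2)(P_2/Q_1) = 34.2000 × 10.3/2653 ≈ 0.133.
%ΔQ_1 ≈ ε × %ΔP_2 = 0.133 × (20.2%) = 2.7%.

2.7%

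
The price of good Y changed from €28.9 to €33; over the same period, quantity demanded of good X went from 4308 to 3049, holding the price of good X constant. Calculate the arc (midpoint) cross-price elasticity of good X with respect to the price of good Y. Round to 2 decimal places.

-2.58

ΔQ_X = 3049 − 4308 = -1259; ΔP_Y = 33 − 28.9 = 4.1.
Midpoints: Q̄_X = 3678.5, P̄_Y = 30.95.
ε = (ΔQ_X/Q̄_X)/(ΔP_Y/P̄_Y) = (-1259/3678.5)/(4.1/30.95) ≈ -2.58.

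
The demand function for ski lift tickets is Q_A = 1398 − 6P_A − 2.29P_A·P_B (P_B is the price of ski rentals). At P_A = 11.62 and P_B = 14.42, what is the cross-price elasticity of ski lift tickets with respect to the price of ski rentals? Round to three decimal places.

-0.406

At P_A = 11.62 and P_B = 14.42: Q_A = 944.567.
∂Q_A/∂P_B = -2.29P_A = -2.29(11.62) = -26.6098.
ε = (∂Q_A/∂P_B)(P_B/Q_A) = -26.6098 × (14.42/944.567) ≈ -0.406.
ε < 0: complements.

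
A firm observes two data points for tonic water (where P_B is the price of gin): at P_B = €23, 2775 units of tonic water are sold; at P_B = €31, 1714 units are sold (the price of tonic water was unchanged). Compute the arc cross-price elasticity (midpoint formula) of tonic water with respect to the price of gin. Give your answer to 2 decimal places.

-1.60

ΔQ_A = 1714 − 2775 = -1061; ΔP_B = 31 − 23 = 8.
Midpoints: Q̄_A = 2244.5, P̄_B = 27.00.
ε = (ΔQ_A/Q̄_A)/(ΔP_B/P̄_B) = (-1061/2244.5)/(8/27.00) ≈ -1.60.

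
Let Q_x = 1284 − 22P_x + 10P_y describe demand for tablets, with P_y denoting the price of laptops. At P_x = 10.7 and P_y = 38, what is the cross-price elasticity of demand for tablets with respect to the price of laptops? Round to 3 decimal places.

0.266

At P_x = 10.7 and P_y = 38: Q_x = 1428.6.
∂Q_x/∂P_y = 10.
ε = (∂Q_x/∂P_y)(P_y/Q_x) = 10 × (38/1428.6) ≈ 0.266.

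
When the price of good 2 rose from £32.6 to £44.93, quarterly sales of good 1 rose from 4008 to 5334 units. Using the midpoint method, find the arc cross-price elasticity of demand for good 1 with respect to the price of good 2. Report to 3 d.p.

0.893

ΔQ_1 = 5334 − 4008 = 1326; ΔP_2 = 44.93 − 32.6 = 12.33.
Midpoints: Q̄_1 = 4671.0, P̄_2 = 38.77.
ε = (ΔQ_1/Q̄_1)/(ΔP_2/P̄_2) = (1326/4671.0)/(12.33/38.77) ≈ 0.893.
ε > 0: good 1 and good 2 are substitutes.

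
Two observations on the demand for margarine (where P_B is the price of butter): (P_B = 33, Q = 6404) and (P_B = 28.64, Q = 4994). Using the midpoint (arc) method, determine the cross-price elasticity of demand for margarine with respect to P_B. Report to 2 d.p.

1.75

ΔQ_A = 4994 − 6404 = -1410; ΔP_B = 28.64 − 33 = -4.36.
Midpoints: Q̄_A = 5699.0, P̄_B = 30.82.
ε = (ΔQ_A/Q̄_A)/(ΔP_B/P̄_B) = (-1410/5699.0)/(-4.36/30.82) ≈ 1.75.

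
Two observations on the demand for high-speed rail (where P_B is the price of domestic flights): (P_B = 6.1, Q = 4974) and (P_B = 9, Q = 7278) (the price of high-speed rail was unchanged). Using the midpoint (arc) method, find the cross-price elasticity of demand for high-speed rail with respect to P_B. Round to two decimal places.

0.98

ΔQ_A = 7278 − 4974 = 2304; ΔP_B = 9 − 6.1 = 2.9.
Midpoints: Q̄_A = 6126.0, P̄_B = 7.55.
ε = (ΔQ_A/Q̄_A)/(ΔP_B/P̄_B) = (2304/6126.0)/(2.9/7.55) ≈ 0.98.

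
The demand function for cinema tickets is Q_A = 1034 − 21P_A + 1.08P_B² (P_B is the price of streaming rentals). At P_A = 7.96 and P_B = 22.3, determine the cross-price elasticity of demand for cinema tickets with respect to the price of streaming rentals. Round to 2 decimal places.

0.77

At P_A = 7.96 and P_B = 22.3: Q_A = 1403.913.
∂Q_A/∂P_B = 2.16P_B = 2.16(22.3) = 48.1680.
ε = (∂Q_A/∂P_B)(P_B/Q_A) = 48.1680 × (22.3/1403.913) ≈ 0.77.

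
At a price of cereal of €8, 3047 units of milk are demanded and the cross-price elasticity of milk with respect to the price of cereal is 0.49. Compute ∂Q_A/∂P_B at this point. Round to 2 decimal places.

186.63

ε = (∂Q_A/∂P_B)·(P_B/Q_A) ⇒ ∂Q_A/∂P_B = ε·Q_A/P_B = 0.49 × 3047/8 ≈ 186.63.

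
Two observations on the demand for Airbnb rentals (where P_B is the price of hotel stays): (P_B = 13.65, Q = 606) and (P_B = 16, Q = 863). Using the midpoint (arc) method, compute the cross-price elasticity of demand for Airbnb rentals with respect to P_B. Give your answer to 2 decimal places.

2.21

ΔQ_A = 863 − 606 = 257; ΔP_B = 16 − 13.65 = 2.35.
Midpoints: Q̄_A = 734.5, P̄_B = 14.82.
ε = (ΔQ_A/Q̄_A)/(ΔP_B/P̄_B) = (257/734.5)/(2.35/14.82) ≈ 2.21.
ε > 0: Airbnb rentals and hotel stays are substitutes.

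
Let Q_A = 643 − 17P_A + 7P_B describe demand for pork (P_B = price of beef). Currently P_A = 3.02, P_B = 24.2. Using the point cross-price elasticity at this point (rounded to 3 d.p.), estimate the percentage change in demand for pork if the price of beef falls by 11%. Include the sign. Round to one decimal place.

At P_A = 3.02, P_B = 24.2: Q_A = 761.06.
∂Q_A/∂P_B = 7.
ε = (∂Q_A/∂P_B)(P_B/Q_A) = 7.0000 × 24.2/761.06 ≈ 0.223.
%ΔQ_A ≈ ε × %ΔP_B = 0.223 × (-11%) = -2.5%.

-2.5%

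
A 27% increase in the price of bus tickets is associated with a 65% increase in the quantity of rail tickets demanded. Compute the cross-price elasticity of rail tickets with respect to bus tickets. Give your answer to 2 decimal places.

2.41

ε = (%ΔQ of rail tickets) / (%ΔP of bus tickets) = (65%) / (27%) ≈ 2.41.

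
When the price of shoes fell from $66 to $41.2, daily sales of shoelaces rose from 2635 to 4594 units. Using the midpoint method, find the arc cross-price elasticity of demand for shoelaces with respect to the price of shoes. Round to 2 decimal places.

ΔQ_A = 4594 − 2635 = 1959; ΔP_B = 41.2 − 66 = -24.8.
Midpoints: Q̄_A = 3614.5, P̄_B = 53.60.
ε = (ΔQ_A/Q̄_A)/(ΔP_B/P̄_B) = (1959/3614.5)/(-24.8/53.60) ≈ -1.17.
ε < 0: shoelaces and shoes are complements.

-1.17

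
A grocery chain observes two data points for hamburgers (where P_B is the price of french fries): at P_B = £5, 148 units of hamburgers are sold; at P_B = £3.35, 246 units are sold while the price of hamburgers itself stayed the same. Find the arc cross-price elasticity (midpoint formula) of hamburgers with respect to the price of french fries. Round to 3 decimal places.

-1.259

ΔQ_A = 246 − 148 = 98; ΔP_B = 3.35 − 5 = -1.65.
Midpoints: Q̄_A = 197.0, P̄_B = 4.17.
ε = (ΔQ_A/Q̄_A)/(ΔP_B/P̄_B) = (98/197.0)/(-1.65/4.17) ≈ -1.259.
ε < 0: hamburgers and french fries are complements.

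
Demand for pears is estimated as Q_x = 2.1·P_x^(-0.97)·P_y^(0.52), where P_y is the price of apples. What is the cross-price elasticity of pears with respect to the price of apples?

In a log-linear (constant-elasticity) demand function, the coefficient on the exponent of P_y is the cross-price elasticity.
ε = 0.52. Positive, so pears and apples are substitutes.

0.52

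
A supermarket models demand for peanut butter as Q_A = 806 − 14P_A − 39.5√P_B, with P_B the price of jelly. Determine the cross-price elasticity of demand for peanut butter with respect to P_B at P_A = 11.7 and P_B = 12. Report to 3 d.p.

At P_A = 11.7 and P_B = 12: Q_A = 505.368.
∂Q_A/∂P_B = -39.5/(2√P_B) = -39.5/(2√12) = -5.7013.
ε = (∂Q_A/∂P_B)(P_B/Q_A) = -5.7013 × (12/505.368) ≈ -0.135.

-0.135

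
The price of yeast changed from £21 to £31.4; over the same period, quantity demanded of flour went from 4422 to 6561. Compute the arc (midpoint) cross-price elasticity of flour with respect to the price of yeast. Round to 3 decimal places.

ΔQ_A = 6561 − 4422 = 2139; ΔP_B = 31.4 − 21 = 10.4.
Midpoints: Q̄_A = 5491.5, P̄_B = 26.20.
ε = (ΔQ_A/Q̄_A)/(ΔP_B/P̄_B) = (2139/5491.5)/(10.4/26.20) ≈ 0.981.

0.981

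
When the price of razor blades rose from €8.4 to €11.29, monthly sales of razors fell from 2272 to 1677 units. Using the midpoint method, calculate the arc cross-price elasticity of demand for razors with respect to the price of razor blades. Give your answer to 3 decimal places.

-1.027

ΔQ_A = 1677 − 2272 = -595; ΔP_B = 11.29 − 8.4 = 2.89.
Midpoints: Q̄_A = 1974.5, P̄_B = 9.84.
ε = (ΔQ_A/Q̄_A)/(ΔP_B/P̄_B) = (-595/1974.5)/(2.89/9.84) ≈ -1.027.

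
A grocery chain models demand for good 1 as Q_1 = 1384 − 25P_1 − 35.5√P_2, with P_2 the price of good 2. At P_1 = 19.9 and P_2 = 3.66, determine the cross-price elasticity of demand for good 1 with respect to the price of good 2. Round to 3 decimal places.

-0.041

At P_1 = 19.9 and P_2 = 3.66: Q_1 = 818.585.
∂Q_1/∂P_2 = -35.5/(2√P_2) = -35.5/(2√3.66) = -9.2781.
ε = (∂Q_1/∂P_2)(P_2/Q_1) = -9.2781 × (3.66/818.585) ≈ -0.041.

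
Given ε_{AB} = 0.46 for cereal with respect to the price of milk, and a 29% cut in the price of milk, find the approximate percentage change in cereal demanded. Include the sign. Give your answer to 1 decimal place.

-13.3%

%ΔQ ≈ ε × %ΔP of milk = 0.46 × (-29%) = -13.3%.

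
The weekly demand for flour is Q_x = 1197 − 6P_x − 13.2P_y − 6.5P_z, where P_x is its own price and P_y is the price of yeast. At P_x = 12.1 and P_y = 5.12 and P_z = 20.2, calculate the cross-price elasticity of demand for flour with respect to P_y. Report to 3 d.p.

-0.073

At P_x = 12.1 and P_y = 5.12 and P_z = 20.2: Q_x = 925.516.
∂Q_x/∂P_y = -13.2.
ε = (∂Q_x/∂P_y)(P_y/Q_x) = -13.2 × (5.12/925.516) ≈ -0.073.
Since ε < 0, flour and yeast are complements.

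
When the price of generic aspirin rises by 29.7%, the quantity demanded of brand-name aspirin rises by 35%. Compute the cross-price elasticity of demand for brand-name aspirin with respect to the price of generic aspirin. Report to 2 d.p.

ε = (%ΔQ of brand-name aspirin) / (%ΔP of generic aspirin) = (35%) / (29.7%) ≈ 1.18.

1.18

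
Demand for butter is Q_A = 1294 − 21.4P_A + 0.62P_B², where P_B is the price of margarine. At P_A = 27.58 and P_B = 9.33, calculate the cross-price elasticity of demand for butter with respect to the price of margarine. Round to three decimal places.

At P_A = 27.58 and P_B = 9.33: Q_A = 757.758.
∂Q_A/∂P_B = 1.24P_B = 1.24(9.33) = 11.5692.
ε = (∂Q_A/∂P_B)(P_B/Q_A) = 11.5692 × (9.33/757.758) ≈ 0.142.
ε > 0: substitutes.

0.142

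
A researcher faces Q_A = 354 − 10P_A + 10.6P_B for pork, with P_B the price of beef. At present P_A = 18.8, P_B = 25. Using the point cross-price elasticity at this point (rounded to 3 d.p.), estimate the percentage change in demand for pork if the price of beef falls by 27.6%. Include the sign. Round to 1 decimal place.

-17.0%

At P_A = 18.8, P_B = 25: Q_A = 431.
∂Q_A/∂P_B = 10.6.
ε = (∂Q_A/∂P_B)(P_B/Q_A) = 10.6000 × 25/431 ≈ 0.615.
%ΔQ_A ≈ ε × %ΔP_B = 0.615 × (-27.6%) = -17.0%.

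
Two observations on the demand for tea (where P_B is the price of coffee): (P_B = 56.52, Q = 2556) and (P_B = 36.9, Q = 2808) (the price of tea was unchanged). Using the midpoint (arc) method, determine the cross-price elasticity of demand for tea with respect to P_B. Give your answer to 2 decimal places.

-0.22

ΔQ_A = 2808 − 2556 = 252; ΔP_B = 36.9 − 56.52 = -19.62.
Midpoints: Q̄_A = 2682.0, P̄_B = 46.71.
ε = (ΔQ_A/Q̄_A)/(ΔP_B/P̄_B) = (252/2682.0)/(-19.62/46.71) ≈ -0.22.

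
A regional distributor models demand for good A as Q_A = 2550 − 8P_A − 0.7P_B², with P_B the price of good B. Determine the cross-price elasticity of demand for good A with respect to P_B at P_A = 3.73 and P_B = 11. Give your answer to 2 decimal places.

-0.07

At P_A = 3.73 and P_B = 11: Q_A = 2435.46.
∂Q_A/∂P_B = -1.4P_B = -1.4(11) = -15.4000.
ε = (∂Q_A/∂P_B)(P_B/Q_A) = -15.4000 × (11/2435.46) ≈ -0.07.
ε < 0: complements.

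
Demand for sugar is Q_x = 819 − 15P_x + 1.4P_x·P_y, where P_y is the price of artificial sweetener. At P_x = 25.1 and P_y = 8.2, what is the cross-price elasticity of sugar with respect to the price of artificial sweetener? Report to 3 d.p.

At P_x = 25.1 and P_y = 8.2: Q_x = 730.648.
∂Q_x/∂P_y = 1.4P_x = 1.4(25.1) = 35.1400.
ε = (∂Q_x/∂P_y)(P_y/Q_x) = 35.1400 × (8.2/730.648) ≈ 0.394.

0.394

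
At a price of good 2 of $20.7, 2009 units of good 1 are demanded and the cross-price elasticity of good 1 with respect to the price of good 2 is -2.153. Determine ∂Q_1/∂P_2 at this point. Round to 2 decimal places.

ε = (∂Q_1/∂P_2)·(P_2/Q_1) ⇒ ∂Q_1/∂P_2 = ε·Q_1/P_2 = -2.153 × 2009/20.7 ≈ -208.96.

-208.96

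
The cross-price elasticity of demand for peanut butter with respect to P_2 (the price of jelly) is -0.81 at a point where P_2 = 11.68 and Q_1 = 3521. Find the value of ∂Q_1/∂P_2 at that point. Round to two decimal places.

ε = (∂Q_1/∂P_2)·(P_2/Q_1) ⇒ ∂Q_1/∂P_2 = ε·Q_1/P_2 = -0.81 × 3521/11.68 ≈ -244.18.

-244.18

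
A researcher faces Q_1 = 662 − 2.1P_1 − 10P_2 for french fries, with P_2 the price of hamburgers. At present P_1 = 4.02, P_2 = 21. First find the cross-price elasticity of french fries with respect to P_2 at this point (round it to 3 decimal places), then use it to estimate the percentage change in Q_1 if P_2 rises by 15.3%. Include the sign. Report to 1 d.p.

-7.2%

At P_1 = 4.02, P_2 = 21: Q_1 = 443.558.
∂Q_1/∂P_2 = -10.
ε = (∂Q_1/∂P_2)(P_2/Q_1) = -10.0000 × 21/443.558 ≈ -0.473.
%ΔQ_1 ≈ ε × %ΔP_2 = -0.473 × (15.3%) = -7.2%.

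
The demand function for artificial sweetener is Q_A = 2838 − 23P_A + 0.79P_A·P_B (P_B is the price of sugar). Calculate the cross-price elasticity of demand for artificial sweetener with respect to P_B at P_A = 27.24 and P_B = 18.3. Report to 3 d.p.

0.151

At P_A = 27.24 and P_B = 18.3: Q_A = 2605.289.
∂Q_A/∂P_B = 0.79P_A = 0.79(27.24) = 21.5196.
ε = (∂Q_A/∂P_B)(P_B/Q_A) = 21.5196 × (18.3/2605.289) ≈ 0.151.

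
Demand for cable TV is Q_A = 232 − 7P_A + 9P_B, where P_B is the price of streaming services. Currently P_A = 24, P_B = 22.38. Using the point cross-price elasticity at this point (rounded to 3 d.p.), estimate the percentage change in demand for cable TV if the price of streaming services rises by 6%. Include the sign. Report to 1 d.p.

At P_A = 24, P_B = 22.38: Q_A = 265.42.
∂Q_A/∂P_B = 9.
ε = (∂Q_A/∂P_B)(P_B/Q_A) = 9.0000 × 22.38/265.42 ≈ 0.759.
%ΔQ_A ≈ ε × %ΔP_B = 0.759 × (6%) = 4.6%.

4.6%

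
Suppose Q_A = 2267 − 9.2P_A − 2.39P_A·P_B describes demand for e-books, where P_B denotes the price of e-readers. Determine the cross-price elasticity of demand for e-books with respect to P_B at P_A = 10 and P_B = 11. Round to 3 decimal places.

-0.137

At P_A = 10 and P_B = 11: Q_A = 1912.1.
∂Q_A/∂P_B = -2.39P_A = -2.39(10) = -23.9000.
ε = (∂Q_A/∂P_B)(P_B/Q_A) = -23.9000 × (11/1912.1) ≈ -0.137.
ε < 0: complements.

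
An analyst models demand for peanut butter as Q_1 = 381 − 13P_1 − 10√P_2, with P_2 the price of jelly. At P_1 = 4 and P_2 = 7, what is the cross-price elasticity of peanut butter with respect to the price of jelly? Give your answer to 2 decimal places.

-0.04

At P_1 = 4 and P_2 = 7: Q_1 = 302.542.
∂Q_1/∂P_2 = -10/(2√P_2) = -10/(2√7) = -1.8898.
ε = (∂Q_1/∂P_2)(P_2/Q_1) = -1.8898 × (7/302.542) ≈ -0.04.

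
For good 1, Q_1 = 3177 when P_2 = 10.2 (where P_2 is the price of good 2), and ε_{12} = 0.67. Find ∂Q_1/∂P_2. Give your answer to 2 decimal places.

ε = (∂Q_1/∂P_2)·(P_2/Q_1) ⇒ ∂Q_1/∂P_2 = ε·Q_1/P_2 = 0.67 × 3177/10.2 ≈ 208.69.

208.69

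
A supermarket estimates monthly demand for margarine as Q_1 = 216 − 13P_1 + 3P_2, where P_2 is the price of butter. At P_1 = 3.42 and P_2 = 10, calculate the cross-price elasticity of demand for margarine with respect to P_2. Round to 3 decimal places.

At P_1 = 3.42 and P_2 = 10: Q_1 = 201.54.
∂Q_1/∂P_2 = 3.
ε = (∂Q_1/∂P_2)(P_2/Q_1) = 3 × (10/201.54) ≈ 0.149.

0.149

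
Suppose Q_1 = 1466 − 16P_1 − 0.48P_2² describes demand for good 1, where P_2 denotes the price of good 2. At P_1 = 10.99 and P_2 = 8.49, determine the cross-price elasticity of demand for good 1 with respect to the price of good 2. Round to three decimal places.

-0.055

At P_1 = 10.99 and P_2 = 8.49: Q_1 = 1255.562.
∂Q_1/∂P_2 = -0.96P_2 = -0.96(8.49) = -8.1504.
ε = (∂Q_1/∂P_2)(P_2/Q_1) = -8.1504 × (8.49/1255.562) ≈ -0.055.
ε < 0: complements.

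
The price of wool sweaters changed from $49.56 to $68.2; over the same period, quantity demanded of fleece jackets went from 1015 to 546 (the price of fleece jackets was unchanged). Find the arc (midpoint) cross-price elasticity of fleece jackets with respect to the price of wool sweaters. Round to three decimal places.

-1.898

ΔQ_A = 546 − 1015 = -469; ΔP_B = 68.2 − 49.56 = 18.64.
Midpoints: Q̄_A = 780.5, P̄_B = 58.88.
ε = (ΔQ_A/Q̄_A)/(ΔP_B/P̄_B) = (-469/780.5)/(18.64/58.88) ≈ -1.898.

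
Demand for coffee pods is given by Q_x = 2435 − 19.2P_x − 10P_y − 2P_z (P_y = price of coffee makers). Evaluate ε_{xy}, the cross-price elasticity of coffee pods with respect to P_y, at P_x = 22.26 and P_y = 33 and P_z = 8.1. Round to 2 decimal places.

-0.20

At P_x = 22.26 and P_y = 33 and P_z = 8.1: Q_x = 1661.408.
∂Q_x/∂P_y = -10.
ε = (∂Q_x/∂P_y)(P_y/Q_x) = -10 × (33/1661.408) ≈ -0.20.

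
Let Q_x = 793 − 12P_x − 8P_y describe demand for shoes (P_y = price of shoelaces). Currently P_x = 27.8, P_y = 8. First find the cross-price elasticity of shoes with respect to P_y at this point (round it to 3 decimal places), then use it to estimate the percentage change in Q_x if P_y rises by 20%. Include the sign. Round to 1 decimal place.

At P_x = 27.8, P_y = 8: Q_x = 395.4.
∂Q_x/∂P_y = -8.
ε = (∂Q_x/∂P_y)(P_y/Q_x) = -8.0000 × 8/395.4 ≈ -0.162.
%ΔQ_x ≈ ε × %ΔP_y = -0.162 × (20%) = -3.2%.

-3.2%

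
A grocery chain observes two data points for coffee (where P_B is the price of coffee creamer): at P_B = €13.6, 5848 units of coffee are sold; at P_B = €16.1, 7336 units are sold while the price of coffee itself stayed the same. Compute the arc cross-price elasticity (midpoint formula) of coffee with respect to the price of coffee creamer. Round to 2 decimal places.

ΔQ_A = 7336 − 5848 = 1488; ΔP_B = 16.1 − 13.6 = 2.5.
Midpoints: Q̄_A = 6592.0, P̄_B = 14.85.
ε = (ΔQ_A/Q̄_A)/(ΔP_B/P̄_B) = (1488/6592.0)/(2.5/14.85) ≈ 1.34.
ε > 0: coffee and coffee creamer are substitutes.

1.34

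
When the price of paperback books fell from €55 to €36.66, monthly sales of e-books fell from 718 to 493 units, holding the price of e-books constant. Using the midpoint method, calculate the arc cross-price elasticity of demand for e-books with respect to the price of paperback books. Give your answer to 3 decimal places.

ΔQ_A = 493 − 718 = -225; ΔP_B = 36.66 − 55 = -18.34.
Midpoints: Q̄_A = 605.5, P̄_B = 45.83.
ε = (ΔQ_A/Q̄_A)/(ΔP_B/P̄_B) = (-225/605.5)/(-18.34/45.83) ≈ 0.929.

0.929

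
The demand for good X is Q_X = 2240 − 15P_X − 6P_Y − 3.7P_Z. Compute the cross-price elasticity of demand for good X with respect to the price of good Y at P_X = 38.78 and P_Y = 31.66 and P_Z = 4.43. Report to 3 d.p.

-0.131

At P_X = 38.78 and P_Y = 31.66 and P_Z = 4.43: Q_X = 1451.949.
∂Q_X/∂P_Y = -6.
ε = (∂Q_X/∂P_Y)(P_Y/Q_X) = -6 × (31.66/1451.949) ≈ -0.131.
Since ε < 0, good X and good Y are complements.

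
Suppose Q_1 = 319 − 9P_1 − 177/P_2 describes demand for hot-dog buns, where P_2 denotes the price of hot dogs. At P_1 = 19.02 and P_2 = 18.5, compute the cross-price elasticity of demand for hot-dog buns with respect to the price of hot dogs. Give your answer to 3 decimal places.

0.069

At P_1 = 19.02 and P_2 = 18.5: Q_1 = 138.252.
∂Q_1/∂P_2 = 177/P_2² = 0.5172.
ε = (∂Q_1/∂P_2)(P_2/Q_1) = 0.5172 × (18.5/138.252) ≈ 0.069.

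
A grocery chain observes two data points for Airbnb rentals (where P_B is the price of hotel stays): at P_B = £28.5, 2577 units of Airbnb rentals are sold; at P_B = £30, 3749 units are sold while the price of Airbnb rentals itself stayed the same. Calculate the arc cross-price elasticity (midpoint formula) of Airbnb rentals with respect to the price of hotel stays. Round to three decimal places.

ΔQ_A = 3749 − 2577 = 1172; ΔP_B = 30 − 28.5 = 1.5.
Midpoints: Q̄_A = 3163.0, P̄_B = 29.25.
ε = (ΔQ_A/Q̄_A)/(ΔP_B/P̄_B) = (1172/3163.0)/(1.5/29.25) ≈ 7.225.
ε > 0: Airbnb rentals and hotel stays are substitutes.

7.225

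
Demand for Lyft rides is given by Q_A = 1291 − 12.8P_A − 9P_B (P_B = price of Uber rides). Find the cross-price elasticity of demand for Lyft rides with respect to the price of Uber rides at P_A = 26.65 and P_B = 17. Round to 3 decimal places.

At P_A = 26.65 and P_B = 17: Q_A = 796.88.
∂Q_A/∂P_B = -9.
ε = (∂Q_A/∂P_B)(P_B/Q_A) = -9 × (17/796.88) ≈ -0.192.
Since ε < 0, Lyft rides and Uber rides are complements.

-0.192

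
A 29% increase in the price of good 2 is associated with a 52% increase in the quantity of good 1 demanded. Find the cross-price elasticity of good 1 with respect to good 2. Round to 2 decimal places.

ε = (%ΔQ of good 1) / (%ΔP of good 2) = (52%) / (29%) ≈ 1.79.

1.79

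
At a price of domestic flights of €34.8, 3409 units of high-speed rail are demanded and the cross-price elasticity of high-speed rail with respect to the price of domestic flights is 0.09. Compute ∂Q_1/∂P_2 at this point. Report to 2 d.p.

ε = (∂Q_1/∂P_2)·(P_2/Q_1) ⇒ ∂Q_1/∂P_2 = ε·Q_1/P_2 = 0.09 × 3409/34.8 ≈ 8.82.

8.82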